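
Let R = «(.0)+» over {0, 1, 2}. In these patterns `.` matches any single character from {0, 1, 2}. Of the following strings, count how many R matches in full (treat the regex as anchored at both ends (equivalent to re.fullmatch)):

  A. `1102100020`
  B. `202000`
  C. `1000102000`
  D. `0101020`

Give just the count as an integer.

A → no match
B → match
C → match
D → no match
Total matched: 2

2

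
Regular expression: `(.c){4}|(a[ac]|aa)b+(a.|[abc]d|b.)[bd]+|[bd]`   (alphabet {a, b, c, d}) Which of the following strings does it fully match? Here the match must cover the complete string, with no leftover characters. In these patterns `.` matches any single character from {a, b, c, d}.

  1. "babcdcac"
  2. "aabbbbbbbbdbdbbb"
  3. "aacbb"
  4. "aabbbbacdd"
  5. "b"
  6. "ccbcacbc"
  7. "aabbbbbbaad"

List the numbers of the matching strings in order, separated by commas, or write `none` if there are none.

1 → no match
2 → match
3 → no match
4 → match
5 → match
6 → match
7 → match

2, 4, 5, 6, 7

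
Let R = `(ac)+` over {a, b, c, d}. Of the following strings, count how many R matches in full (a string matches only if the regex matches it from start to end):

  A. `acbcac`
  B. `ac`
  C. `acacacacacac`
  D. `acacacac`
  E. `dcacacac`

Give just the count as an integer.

A. `acbcac` → no match
B. `ac` → match
C. `acacacacacac` → match
D. `acacacac` → match
E. `dcacacac` → no match — must start with `ac`
Total matched: 3

3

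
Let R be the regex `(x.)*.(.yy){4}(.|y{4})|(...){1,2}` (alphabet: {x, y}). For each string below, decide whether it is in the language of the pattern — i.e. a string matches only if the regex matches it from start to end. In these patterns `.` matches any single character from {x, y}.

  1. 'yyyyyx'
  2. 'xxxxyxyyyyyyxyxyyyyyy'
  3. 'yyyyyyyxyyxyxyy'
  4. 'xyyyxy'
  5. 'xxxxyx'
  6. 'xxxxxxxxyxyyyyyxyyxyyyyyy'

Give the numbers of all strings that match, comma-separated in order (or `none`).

1 → match
2 → no match
3 → no match
4 → match
5 → match
6 → match

1, 4, 5, 6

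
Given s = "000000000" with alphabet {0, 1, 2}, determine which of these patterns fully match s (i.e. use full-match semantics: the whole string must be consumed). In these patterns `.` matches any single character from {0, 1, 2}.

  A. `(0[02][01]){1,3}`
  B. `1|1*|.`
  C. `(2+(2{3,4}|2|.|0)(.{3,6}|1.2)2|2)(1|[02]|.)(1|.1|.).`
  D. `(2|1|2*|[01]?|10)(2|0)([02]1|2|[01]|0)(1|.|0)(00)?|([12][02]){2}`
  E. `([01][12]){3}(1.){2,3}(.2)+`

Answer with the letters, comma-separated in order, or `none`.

A

A → match
B → no match
C → no match — must start with "2"
D → no match
E → no match — must end with "2"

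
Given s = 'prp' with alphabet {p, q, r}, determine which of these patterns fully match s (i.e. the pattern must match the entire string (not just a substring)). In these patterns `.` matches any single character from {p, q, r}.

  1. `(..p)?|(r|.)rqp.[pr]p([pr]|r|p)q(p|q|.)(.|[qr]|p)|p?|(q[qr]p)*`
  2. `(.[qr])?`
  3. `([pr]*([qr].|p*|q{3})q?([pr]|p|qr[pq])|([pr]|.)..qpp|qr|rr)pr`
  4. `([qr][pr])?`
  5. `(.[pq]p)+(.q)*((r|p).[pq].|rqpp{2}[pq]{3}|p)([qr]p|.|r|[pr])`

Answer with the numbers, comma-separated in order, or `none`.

1

1 → match
2 → no match
3 → no match — must end with 'pr'
4 → no match
5 → no match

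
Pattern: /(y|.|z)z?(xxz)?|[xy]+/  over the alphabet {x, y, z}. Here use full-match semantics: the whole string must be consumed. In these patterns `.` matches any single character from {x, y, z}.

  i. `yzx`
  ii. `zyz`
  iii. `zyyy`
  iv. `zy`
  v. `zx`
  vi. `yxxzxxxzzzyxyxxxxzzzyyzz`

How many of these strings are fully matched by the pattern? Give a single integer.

0

i → no match
ii → no match
iii → no match
iv → no match
v → no match
vi → no match
Total matched: 0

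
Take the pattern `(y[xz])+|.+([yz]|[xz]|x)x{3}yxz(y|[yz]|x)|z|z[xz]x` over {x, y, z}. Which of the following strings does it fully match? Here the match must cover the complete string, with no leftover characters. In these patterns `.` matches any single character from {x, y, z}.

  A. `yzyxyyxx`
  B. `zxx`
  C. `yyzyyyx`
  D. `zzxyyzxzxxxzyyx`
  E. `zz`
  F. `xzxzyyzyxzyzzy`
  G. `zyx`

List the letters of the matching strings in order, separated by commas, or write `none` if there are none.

A → no match
B → match
C → no match
D → no match
E → no match
F → no match
G → no match

B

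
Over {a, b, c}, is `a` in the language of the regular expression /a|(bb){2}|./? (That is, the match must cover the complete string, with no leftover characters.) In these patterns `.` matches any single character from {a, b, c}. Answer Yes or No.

Yes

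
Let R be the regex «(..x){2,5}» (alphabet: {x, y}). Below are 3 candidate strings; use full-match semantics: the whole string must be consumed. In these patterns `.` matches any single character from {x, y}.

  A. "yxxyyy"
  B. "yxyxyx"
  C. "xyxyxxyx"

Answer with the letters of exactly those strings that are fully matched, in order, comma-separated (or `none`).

A → no match — must end with "x"
B → no match
C → no match

none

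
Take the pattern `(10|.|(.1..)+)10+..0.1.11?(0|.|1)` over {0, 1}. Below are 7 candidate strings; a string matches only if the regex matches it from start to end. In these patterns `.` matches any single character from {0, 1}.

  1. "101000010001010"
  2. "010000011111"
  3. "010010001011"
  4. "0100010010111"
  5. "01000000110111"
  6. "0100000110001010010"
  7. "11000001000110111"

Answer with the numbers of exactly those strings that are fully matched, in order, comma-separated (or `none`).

1, 2, 3, 4, 5

1 → match
2 → match
3 → match
4 → match
5 → match
6 → no match
7 → no match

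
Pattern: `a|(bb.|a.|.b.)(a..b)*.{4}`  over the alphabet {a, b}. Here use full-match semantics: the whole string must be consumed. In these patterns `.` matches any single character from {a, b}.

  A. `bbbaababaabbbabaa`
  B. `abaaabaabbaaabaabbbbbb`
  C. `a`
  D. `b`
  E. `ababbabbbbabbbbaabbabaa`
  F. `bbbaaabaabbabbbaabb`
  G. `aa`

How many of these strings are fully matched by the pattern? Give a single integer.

A → no match
B → match
C. `a` → match
D. `b` → no match
E → no match
F → match
G. `aa` → no match
Total matched: 3

3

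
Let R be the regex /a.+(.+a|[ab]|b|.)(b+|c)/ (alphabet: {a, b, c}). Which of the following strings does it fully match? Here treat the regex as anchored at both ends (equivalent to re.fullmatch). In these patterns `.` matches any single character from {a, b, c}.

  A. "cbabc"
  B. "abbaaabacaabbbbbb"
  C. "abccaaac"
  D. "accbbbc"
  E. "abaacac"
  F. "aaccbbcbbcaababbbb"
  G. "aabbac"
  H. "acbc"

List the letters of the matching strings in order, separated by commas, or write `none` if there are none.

B, C, D, E, F, G, H

A. "cbabc" → no match — must start with "a"
B → match
C. "abccaaac" → match
D. "accbbbc" → match
E. "abaacac" → match
F → match
G. "aabbac" → match
H. "acbc" → match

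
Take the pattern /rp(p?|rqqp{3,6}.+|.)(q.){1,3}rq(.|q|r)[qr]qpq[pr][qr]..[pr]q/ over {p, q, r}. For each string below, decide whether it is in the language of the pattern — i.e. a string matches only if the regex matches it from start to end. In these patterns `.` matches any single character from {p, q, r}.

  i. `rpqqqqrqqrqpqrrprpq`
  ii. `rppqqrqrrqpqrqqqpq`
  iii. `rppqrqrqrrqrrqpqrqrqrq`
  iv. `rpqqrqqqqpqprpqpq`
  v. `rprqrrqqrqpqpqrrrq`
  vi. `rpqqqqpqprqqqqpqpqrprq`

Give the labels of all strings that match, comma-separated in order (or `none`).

i → match
ii → match
iii → match
iv → match
v → match
vi → match

i, ii, iii, iv, v, vi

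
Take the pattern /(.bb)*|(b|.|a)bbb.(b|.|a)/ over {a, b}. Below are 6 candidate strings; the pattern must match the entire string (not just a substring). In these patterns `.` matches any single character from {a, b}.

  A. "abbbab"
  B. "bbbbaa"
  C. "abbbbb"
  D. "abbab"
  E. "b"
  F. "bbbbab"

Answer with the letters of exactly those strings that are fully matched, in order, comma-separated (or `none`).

A. "abbbab" → match
B. "bbbbaa" → match
C. "abbbbb" → match
D. "abbab" → no match
E. "b" → no match
F. "bbbbab" → match

A, B, C, F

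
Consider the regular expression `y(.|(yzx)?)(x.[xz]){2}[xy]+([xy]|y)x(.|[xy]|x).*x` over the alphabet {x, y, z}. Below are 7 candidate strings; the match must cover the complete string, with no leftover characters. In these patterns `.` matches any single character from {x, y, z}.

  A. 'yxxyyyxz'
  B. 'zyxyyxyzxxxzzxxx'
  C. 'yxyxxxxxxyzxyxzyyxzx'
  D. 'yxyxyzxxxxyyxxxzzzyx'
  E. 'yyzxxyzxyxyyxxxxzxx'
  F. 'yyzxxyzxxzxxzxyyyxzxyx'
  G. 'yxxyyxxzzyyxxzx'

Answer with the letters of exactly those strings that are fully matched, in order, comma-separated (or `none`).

A → no match — must end with 'x'
B → no match — must start with 'y'
C → no match
D → no match
E → match
F → no match
G → no match

E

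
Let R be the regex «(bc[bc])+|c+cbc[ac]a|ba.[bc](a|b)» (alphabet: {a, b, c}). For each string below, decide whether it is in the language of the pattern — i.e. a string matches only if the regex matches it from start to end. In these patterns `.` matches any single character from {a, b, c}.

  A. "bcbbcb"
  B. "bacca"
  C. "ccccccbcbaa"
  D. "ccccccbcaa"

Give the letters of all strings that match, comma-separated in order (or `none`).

A, B, D

A → match
B → match
C → no match
D → match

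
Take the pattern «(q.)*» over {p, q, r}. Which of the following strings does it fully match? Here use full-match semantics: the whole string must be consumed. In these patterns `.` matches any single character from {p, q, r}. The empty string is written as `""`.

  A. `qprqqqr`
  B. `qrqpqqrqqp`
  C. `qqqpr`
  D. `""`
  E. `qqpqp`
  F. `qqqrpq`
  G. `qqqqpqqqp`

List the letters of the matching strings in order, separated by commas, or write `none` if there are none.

A → no match
B → no match
C → no match
D → match
E → no match
F → no match
G → no match

D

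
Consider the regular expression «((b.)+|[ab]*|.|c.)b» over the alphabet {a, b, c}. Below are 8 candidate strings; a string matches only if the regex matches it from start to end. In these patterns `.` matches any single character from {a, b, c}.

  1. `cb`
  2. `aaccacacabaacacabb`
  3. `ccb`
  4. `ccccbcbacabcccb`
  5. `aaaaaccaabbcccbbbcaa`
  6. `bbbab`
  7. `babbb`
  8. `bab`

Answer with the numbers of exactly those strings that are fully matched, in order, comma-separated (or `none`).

1 → match
2 → no match
3 → match
4 → no match
5 → no match — must end with `b`
6 → match
7 → match
8 → match

1, 3, 6, 7, 8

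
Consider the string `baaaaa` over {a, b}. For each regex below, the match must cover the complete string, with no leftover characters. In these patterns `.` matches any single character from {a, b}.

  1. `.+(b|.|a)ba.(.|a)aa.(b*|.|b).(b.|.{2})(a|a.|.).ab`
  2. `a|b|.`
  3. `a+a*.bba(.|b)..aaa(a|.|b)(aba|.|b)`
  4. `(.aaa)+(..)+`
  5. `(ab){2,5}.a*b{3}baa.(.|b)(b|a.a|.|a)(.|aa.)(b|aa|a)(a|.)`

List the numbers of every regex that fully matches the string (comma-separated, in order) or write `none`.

4

1 → no match — must end with `ab`
2 → no match
3 → no match — must start with `a`
4 → match
5 → no match — must start with `ab`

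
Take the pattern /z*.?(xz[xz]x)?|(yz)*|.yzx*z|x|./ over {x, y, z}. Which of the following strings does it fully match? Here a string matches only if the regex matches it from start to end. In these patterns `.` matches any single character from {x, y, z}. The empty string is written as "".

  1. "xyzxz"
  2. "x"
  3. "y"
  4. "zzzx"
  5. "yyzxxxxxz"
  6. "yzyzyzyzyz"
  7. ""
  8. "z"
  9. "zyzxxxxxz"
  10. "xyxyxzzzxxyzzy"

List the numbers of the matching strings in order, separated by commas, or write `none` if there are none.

1, 2, 3, 4, 5, 6, 7, 8, 9

1 → match
2 → match
3 → match
4 → match
5 → match
6 → match
7 → match
8 → match
9 → match
10 → no match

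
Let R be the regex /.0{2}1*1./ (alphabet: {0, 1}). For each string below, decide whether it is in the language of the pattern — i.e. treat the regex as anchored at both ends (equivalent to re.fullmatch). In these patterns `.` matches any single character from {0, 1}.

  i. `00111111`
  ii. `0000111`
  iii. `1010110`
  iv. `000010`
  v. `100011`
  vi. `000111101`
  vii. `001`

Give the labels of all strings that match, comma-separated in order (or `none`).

none

i → no match
ii → no match
iii → no match
iv → no match
v → no match
vi → no match
vii → no match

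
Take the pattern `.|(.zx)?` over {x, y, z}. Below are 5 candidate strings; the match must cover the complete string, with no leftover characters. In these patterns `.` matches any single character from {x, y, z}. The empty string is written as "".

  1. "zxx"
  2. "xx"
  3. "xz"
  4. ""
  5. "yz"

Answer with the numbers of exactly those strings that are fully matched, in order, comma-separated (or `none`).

4

1 → no match
2 → no match
3 → no match
4 → match
5 → no match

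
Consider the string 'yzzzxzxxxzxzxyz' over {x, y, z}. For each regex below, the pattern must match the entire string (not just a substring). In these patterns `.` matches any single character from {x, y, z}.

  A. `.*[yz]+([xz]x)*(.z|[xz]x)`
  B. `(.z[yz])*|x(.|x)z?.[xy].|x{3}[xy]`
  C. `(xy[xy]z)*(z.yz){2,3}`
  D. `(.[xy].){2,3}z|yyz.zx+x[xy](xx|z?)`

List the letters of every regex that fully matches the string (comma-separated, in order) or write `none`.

A → match
B → no match
C → no match
D → no match

A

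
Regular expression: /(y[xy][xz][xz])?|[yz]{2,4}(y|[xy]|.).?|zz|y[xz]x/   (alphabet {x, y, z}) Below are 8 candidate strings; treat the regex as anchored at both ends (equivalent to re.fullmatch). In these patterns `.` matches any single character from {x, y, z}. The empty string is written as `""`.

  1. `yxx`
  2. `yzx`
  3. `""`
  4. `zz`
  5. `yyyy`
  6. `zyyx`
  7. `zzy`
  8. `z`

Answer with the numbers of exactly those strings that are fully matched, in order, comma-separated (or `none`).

1, 2, 3, 4, 5, 6, 7

1 → match
2 → match
3 → match
4 → match
5 → match
6 → match
7 → match
8 → no match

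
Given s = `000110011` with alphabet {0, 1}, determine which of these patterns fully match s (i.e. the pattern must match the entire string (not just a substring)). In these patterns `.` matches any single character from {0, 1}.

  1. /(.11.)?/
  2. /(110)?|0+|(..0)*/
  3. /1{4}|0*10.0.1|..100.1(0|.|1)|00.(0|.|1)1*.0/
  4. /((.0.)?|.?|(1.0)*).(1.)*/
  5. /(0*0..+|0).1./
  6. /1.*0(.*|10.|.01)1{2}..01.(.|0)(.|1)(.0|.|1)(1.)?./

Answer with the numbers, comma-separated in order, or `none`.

5

1 → no match
2 → no match
3 → no match
4 → no match
5 → match
6 → no match — must start with `1`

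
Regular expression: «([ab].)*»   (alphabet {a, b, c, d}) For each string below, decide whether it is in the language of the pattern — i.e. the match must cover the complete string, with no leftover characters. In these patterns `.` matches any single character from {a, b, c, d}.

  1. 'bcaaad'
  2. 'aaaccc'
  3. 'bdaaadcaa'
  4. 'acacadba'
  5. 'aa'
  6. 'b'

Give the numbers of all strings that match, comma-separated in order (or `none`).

1 → match
2 → no match
3 → no match
4 → match
5 → match
6 → no match

1, 4, 5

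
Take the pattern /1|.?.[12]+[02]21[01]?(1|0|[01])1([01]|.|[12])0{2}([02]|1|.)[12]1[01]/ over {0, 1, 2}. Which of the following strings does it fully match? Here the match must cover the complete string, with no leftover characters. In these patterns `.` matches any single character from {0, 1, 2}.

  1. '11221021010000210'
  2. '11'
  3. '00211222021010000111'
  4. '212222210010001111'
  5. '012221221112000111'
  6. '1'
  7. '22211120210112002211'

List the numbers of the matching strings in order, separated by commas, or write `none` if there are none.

1, 3, 4, 5, 6, 7

1 → match
2 → no match
3 → match
4 → match
5 → match
6 → match
7 → match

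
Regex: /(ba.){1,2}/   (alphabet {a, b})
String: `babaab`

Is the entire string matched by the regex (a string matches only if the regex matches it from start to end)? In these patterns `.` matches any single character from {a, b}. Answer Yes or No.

No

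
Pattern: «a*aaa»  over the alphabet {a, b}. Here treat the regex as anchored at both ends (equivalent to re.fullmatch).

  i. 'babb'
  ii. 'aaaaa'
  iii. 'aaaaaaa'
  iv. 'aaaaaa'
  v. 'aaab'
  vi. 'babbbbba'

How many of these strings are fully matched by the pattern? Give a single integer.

i → no match — must end with 'aaa'
ii → match
iii → match
iv → match
v → no match — must end with 'aaa'
vi → no match — must end with 'aaa'
Total matched: 3

3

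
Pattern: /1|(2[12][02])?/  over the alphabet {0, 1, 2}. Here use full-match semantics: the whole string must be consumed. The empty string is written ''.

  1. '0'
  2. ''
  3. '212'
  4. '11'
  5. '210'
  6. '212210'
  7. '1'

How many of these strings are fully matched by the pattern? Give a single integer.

4

1 → no match
2 → match
3 → match
4 → no match
5 → match
6 → no match
7 → match
Total matched: 4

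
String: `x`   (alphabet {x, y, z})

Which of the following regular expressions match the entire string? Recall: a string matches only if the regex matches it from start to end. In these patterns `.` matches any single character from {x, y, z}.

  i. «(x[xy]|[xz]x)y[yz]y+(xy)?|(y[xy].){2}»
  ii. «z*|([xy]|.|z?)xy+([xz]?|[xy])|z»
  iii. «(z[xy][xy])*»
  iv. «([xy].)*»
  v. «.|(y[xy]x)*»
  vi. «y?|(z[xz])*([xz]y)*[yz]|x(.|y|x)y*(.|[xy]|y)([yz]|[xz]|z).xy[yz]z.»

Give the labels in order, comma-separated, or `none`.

v

i → no match
ii → no match
iii → no match
iv → no match
v → match
vi → no match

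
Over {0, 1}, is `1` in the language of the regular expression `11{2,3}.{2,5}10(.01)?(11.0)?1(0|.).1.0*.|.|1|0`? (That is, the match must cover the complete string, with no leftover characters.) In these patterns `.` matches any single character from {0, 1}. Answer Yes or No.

Yes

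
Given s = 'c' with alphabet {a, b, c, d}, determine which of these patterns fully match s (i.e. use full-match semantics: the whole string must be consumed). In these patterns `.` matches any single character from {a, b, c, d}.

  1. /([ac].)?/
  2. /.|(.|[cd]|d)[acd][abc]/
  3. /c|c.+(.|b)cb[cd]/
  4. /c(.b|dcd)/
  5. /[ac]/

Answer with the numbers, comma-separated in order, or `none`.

2, 3, 5

1 → no match
2 → match
3 → match
4 → no match
5 → match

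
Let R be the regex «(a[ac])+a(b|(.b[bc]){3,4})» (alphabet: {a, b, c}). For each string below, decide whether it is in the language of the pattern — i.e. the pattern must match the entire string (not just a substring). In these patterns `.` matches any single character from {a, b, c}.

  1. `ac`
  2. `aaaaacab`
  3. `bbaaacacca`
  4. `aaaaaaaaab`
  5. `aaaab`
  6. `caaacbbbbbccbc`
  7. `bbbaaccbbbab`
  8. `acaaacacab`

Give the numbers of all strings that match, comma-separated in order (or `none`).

2, 4, 8

1 → no match
2 → match
3 → no match — must start with `a`
4 → match
5 → no match
6 → no match — must start with `a`
7 → no match — must start with `a`
8 → match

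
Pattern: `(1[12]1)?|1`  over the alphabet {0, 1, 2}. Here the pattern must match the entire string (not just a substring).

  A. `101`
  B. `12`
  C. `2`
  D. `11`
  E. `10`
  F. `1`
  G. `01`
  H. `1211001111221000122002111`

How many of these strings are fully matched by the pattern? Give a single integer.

A → no match
B → no match
C → no match
D → no match
E → no match
F → match
G → no match
H → no match
Total matched: 1

1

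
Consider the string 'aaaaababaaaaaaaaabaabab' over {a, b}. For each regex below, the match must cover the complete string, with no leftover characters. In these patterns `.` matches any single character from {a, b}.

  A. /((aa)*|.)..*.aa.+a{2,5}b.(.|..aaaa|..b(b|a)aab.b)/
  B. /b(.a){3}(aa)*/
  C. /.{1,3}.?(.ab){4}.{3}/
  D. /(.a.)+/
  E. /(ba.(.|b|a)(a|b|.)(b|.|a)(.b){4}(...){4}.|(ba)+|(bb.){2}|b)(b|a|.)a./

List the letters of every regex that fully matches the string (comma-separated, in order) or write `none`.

A

A → match
B → no match — must start with 'b'
C → no match
D → no match
E → no match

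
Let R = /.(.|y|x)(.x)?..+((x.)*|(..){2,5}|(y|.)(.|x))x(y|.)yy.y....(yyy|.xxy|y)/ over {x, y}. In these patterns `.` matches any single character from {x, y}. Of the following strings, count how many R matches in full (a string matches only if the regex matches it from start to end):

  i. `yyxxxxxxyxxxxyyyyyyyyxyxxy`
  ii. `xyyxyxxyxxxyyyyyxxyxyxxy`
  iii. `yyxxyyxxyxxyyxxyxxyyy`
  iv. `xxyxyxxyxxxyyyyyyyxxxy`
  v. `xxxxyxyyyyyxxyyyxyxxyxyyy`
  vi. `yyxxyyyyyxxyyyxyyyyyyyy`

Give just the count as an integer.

i → match
ii → match
iii → no match
iv → no match
v → match
vi → match
Total matched: 4

4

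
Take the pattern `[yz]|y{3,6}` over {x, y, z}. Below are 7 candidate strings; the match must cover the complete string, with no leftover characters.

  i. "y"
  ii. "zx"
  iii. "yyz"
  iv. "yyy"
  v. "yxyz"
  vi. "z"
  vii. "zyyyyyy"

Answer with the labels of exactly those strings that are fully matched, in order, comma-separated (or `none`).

i, iv, vi

i → match
ii → no match
iii → no match
iv → match
v → no match
vi → match
vii → no match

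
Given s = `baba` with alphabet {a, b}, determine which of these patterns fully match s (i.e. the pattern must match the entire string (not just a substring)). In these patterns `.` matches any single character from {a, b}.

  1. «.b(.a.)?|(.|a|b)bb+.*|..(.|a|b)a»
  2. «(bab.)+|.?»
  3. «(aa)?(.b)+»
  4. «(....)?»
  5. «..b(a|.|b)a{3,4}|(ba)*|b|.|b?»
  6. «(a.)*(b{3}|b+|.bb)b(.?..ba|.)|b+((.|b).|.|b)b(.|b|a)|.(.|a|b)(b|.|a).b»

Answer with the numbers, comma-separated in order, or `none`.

1, 2, 4, 5, 6

1 → match
2 → match
3 → no match — must end with `b`
4 → match
5 → match
6 → match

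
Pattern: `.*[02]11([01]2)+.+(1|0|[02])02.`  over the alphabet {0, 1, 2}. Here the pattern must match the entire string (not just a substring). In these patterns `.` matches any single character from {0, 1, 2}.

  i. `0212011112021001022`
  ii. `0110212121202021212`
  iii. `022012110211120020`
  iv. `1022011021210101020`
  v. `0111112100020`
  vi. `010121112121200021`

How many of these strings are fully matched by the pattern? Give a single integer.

i → no match
ii → no match
iii → match
iv → match
v → no match
vi → match
Total matched: 3

3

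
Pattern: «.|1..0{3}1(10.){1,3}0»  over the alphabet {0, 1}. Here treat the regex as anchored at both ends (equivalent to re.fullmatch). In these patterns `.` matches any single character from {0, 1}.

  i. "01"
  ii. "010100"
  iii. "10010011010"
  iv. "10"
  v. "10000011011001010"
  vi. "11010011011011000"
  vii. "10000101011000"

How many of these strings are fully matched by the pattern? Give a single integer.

i. "01" → no match
ii. "010100" → no match
iii. "10010011010" → no match
iv. "10" → no match
v → match
vi → no match
vii → no match
Total matched: 1

1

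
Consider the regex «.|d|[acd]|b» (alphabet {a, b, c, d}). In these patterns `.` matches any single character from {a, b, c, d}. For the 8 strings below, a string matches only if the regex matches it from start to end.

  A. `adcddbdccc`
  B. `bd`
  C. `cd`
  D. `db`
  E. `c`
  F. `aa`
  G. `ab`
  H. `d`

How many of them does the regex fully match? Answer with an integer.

A. `adcddbdccc` → no match
B. `bd` → no match
C. `cd` → no match
D. `db` → no match
E. `c` → match
F. `aa` → no match
G. `ab` → no match
H. `d` → match
Total matched: 2

2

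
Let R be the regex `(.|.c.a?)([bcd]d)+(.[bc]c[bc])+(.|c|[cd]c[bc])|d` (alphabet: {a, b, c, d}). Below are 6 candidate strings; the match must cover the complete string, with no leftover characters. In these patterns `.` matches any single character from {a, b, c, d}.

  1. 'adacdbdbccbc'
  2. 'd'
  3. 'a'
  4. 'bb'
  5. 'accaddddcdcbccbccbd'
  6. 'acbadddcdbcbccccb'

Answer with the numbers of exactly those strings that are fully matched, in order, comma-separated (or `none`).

1 → no match
2 → match
3 → no match
4 → no match
5 → match
6 → no match

2, 5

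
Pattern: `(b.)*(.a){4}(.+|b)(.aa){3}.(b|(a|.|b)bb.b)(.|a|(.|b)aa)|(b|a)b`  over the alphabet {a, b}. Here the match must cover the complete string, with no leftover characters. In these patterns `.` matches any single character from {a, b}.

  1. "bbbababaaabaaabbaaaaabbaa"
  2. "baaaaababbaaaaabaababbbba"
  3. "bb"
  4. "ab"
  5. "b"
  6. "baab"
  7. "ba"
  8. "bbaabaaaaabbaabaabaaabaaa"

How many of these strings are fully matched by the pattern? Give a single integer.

4

1 → no match
2 → match
3. "bb" → match
4. "ab" → match
5. "b" → no match
6. "baab" → no match
7. "ba" → no match
8 → match
Total matched: 4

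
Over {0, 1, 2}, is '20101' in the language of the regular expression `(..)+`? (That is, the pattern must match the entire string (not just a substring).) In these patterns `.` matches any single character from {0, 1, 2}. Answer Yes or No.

No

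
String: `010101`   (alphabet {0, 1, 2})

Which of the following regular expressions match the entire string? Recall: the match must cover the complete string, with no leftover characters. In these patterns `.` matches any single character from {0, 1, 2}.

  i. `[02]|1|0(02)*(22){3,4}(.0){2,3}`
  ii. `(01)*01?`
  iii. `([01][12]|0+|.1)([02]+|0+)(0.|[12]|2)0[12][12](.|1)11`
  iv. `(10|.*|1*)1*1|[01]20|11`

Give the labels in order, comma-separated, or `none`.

i → no match
ii → match
iii → no match — must end with `11`
iv → match

ii, iv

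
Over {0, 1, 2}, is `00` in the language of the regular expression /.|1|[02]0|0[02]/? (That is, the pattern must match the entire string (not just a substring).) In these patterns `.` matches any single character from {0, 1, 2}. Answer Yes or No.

Yes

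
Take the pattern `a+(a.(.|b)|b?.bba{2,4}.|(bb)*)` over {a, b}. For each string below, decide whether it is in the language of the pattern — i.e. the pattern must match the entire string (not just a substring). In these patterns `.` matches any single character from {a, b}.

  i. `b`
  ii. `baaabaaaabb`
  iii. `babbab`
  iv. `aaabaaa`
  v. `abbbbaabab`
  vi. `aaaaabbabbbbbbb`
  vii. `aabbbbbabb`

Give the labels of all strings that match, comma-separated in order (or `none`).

none

i → no match — must start with `a`
ii → no match — must start with `a`
iii → no match — must start with `a`
iv → no match
v → no match
vi → no match
vii → no match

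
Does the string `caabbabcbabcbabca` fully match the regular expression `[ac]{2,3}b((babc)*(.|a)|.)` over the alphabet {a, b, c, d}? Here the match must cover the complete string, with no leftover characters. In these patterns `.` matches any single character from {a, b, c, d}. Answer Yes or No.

Yes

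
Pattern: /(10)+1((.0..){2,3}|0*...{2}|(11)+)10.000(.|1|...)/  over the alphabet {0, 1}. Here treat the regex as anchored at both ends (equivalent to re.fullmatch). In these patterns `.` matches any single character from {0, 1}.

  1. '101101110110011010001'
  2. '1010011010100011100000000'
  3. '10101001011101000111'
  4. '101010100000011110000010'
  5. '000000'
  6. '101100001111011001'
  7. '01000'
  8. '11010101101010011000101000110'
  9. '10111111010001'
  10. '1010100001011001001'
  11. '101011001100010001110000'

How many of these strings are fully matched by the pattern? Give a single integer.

2

1 → no match
2 → no match
3 → match
4 → no match
5. '000000' → no match — must start with '10'
6 → no match
7. '01000' → no match — must start with '10'
8 → no match — must start with '10'
9 → match
10 → no match
11 → no match
Total matched: 2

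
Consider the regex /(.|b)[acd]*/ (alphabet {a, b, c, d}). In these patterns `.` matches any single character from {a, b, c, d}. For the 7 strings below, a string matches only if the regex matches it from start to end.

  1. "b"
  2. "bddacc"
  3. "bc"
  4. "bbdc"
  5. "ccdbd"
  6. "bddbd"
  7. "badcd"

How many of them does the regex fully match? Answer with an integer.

1 → match
2 → match
3 → match
4 → no match
5 → no match
6 → no match
7 → match
Total matched: 4

4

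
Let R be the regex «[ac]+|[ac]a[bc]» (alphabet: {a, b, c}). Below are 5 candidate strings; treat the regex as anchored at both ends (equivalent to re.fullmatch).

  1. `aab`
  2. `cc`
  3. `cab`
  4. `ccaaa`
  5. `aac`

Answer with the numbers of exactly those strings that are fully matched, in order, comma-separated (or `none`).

1 → match
2 → match
3 → match
4 → match
5 → match

1, 2, 3, 4, 5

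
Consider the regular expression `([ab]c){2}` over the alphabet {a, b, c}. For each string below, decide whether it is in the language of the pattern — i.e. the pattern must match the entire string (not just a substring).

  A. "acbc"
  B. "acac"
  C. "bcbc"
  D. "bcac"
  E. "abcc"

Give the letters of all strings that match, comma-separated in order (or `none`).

A, B, C, D

A → match
B → match
C → match
D → match
E → no match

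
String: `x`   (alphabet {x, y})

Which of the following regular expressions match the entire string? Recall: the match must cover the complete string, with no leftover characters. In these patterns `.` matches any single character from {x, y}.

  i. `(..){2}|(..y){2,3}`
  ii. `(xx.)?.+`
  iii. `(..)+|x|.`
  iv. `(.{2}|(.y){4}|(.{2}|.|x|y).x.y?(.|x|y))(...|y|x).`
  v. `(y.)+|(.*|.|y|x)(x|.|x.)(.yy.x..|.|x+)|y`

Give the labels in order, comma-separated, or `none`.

ii, iii

i → no match
ii → match
iii → match
iv → no match
v → no match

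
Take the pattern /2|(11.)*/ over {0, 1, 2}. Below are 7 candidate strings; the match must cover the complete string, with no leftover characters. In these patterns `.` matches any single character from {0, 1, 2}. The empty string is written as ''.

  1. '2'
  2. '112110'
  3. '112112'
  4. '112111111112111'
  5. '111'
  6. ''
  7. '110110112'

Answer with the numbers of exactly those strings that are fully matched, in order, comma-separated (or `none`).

1 → match
2 → match
3 → match
4 → match
5 → match
6 → match
7 → match

1, 2, 3, 4, 5, 6, 7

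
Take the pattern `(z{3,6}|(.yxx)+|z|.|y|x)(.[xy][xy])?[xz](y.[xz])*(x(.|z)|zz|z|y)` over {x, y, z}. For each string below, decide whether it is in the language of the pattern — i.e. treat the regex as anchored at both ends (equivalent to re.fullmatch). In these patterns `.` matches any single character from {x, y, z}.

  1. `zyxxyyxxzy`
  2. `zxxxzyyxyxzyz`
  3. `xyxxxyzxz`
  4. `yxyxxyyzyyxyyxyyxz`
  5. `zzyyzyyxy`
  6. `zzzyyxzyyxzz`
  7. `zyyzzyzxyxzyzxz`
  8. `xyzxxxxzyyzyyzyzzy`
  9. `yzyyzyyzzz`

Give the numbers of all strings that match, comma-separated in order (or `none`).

1 → match
2 → no match
3 → match
4 → match
5 → match
6 → match
7 → no match
8 → no match
9 → match

1, 3, 4, 5, 6, 9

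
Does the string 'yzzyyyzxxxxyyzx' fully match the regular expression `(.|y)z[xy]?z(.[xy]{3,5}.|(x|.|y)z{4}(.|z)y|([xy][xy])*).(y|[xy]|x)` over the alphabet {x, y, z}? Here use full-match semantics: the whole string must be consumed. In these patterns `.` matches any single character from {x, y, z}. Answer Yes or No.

No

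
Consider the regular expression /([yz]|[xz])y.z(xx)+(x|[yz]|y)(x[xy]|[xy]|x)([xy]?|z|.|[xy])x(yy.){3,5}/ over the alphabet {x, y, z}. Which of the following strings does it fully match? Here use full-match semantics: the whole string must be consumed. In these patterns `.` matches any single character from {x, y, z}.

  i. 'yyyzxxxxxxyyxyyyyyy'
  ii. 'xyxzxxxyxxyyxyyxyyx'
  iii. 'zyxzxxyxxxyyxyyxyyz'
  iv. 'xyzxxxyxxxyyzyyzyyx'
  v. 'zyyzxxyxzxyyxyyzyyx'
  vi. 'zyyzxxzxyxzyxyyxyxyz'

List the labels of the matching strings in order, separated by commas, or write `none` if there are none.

i → match
ii → match
iii → match
iv → no match
v → match
vi → no match

i, ii, iii, v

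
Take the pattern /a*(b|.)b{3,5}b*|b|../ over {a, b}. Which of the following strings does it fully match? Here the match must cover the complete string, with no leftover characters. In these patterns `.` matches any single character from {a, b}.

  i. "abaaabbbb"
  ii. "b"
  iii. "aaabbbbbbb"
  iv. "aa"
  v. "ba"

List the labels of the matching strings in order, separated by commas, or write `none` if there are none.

i → no match
ii → match
iii → match
iv → match
v → match

ii, iii, iv, v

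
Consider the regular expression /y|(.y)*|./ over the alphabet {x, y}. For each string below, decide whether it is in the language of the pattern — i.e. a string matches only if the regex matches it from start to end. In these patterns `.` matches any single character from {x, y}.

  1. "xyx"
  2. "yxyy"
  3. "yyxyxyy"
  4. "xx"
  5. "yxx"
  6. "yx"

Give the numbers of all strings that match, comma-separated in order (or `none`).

none

1 → no match
2 → no match
3 → no match
4 → no match
5 → no match
6 → no match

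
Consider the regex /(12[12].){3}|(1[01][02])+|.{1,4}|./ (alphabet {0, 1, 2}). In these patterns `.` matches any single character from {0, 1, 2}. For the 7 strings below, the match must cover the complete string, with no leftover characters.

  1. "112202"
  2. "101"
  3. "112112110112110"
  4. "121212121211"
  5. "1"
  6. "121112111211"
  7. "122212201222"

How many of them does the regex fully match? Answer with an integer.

6

1 → no match
2 → match
3 → match
4 → match
5 → match
6 → match
7 → match
Total matched: 6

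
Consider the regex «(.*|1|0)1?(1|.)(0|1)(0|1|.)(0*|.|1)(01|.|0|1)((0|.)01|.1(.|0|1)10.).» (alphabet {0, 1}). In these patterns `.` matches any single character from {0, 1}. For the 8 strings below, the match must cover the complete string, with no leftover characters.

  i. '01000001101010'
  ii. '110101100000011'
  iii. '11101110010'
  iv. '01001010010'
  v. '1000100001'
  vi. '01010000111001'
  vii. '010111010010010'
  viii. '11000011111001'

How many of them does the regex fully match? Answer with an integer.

7

i → match
ii → match
iii → match
iv → match
v → no match
vi → match
vii → match
viii → match
Total matched: 7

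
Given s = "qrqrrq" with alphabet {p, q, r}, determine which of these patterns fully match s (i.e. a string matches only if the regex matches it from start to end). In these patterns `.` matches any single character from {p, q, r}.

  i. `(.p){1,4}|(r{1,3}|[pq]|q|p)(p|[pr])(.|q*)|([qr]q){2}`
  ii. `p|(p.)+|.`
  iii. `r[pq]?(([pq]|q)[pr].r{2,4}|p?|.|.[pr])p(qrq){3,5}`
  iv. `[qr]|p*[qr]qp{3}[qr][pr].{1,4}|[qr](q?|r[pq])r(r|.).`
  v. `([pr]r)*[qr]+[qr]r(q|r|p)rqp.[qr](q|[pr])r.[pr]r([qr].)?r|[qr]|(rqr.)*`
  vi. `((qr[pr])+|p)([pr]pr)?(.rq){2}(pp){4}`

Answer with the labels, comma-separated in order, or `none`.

i → no match
ii → no match
iii → no match — must start with "r"
iv → match
v → no match
vi → no match — must end with "pp"

iv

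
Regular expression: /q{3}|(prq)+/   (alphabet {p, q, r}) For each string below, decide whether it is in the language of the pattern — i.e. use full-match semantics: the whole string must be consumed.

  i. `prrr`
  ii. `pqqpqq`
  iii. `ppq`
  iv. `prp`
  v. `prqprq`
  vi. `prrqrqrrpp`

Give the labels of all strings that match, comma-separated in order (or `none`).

i → no match
ii → no match
iii → no match
iv → no match
v → match
vi → no match

v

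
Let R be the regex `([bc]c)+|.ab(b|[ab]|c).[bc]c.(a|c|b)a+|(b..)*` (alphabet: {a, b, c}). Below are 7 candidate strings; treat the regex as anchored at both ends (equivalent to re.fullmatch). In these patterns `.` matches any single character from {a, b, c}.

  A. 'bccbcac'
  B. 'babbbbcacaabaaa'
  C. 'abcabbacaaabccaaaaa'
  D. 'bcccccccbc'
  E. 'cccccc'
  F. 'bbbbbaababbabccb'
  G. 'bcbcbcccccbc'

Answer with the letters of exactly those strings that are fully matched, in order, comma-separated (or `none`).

D, E, G

A. 'bccbcac' → no match
B → no match
C → no match
D. 'bcccccccbc' → match
E. 'cccccc' → match
F → no match
G. 'bcbcbcccccbc' → match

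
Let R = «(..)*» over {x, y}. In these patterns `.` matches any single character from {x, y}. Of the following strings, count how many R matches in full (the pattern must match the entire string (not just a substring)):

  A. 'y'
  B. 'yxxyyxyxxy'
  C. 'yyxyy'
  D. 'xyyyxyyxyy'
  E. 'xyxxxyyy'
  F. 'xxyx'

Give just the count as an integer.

A → no match
B → match
C → no match
D → match
E → match
F → match
Total matched: 4

4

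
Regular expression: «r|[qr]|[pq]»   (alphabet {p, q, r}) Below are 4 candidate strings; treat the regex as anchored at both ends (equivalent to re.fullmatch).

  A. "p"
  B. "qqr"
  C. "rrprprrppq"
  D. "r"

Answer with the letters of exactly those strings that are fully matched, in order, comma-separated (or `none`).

A, D

A → match
B → no match
C → no match
D → match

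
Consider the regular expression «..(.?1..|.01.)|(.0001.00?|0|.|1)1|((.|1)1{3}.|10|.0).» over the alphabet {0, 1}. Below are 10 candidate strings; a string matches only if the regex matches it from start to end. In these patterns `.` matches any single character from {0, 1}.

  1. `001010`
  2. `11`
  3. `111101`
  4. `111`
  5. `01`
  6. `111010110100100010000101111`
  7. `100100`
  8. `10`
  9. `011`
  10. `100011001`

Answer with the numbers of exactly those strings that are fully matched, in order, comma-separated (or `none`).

1. `001010` → match
2. `11` → match
3. `111101` → match
4. `111` → no match
5. `01` → match
6 → no match
7. `100100` → match
8. `10` → no match
9. `011` → no match
10. `100011001` → match

1, 2, 3, 5, 7, 10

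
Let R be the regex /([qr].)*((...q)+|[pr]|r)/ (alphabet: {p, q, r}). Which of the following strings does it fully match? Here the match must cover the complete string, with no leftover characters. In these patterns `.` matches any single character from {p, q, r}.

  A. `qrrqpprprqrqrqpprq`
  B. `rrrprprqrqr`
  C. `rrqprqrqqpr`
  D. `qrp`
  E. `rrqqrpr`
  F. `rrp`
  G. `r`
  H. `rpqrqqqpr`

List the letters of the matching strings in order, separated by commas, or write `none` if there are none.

A → no match
B → match
C → match
D → match
E → match
F → match
G → match
H → match

B, C, D, E, F, G, H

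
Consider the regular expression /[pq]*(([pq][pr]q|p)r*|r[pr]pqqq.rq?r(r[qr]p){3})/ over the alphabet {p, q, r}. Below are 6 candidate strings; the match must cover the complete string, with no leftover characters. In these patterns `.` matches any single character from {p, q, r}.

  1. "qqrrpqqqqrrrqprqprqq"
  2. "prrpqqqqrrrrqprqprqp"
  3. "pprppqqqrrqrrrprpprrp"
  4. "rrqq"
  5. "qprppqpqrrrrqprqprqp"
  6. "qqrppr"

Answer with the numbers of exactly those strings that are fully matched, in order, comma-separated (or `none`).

1 → no match
2 → no match
3 → no match
4 → no match
5 → no match
6 → no match

none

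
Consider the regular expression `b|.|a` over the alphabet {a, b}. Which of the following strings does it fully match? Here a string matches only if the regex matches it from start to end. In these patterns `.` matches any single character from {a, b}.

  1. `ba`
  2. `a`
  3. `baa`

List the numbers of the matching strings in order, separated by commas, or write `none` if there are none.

1 → no match
2 → match
3 → no match

2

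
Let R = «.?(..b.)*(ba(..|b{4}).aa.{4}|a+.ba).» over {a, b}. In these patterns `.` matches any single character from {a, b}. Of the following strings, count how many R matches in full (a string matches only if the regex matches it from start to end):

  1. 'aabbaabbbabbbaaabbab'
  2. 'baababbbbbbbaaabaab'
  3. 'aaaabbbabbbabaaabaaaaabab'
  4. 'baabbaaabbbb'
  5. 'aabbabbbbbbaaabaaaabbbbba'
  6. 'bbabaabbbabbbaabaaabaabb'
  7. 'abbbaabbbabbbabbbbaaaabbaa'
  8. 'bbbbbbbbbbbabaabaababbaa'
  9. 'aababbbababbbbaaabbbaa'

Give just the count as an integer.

1 → match
2 → no match
3 → no match
4 → match
5 → no match
6 → no match
7 → match
8 → no match
9 → match
Total matched: 4

4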